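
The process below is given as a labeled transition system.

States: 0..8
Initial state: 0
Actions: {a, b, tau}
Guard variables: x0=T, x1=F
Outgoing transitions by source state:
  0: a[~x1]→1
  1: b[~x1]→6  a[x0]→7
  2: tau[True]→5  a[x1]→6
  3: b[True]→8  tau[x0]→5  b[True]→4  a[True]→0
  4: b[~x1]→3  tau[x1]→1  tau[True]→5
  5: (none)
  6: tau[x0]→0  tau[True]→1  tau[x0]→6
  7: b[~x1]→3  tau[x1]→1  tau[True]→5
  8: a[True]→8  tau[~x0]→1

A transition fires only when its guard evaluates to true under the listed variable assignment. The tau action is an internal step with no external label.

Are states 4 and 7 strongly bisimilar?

Answer: BISIMILAR

Analysis:
Refine partition for ~:
  round 0: {{0,1,2,3,4,5,6,7,8}}
  round 1: {{0,8},{1},{2,6},{3},{4,7},{5}}
  round 2: {{0},{1},{2},{3},{4,7},{5},{6},{8}}
8 equivalence class(es) (converged in 3)
[4]={4,7}  [7]={4,7}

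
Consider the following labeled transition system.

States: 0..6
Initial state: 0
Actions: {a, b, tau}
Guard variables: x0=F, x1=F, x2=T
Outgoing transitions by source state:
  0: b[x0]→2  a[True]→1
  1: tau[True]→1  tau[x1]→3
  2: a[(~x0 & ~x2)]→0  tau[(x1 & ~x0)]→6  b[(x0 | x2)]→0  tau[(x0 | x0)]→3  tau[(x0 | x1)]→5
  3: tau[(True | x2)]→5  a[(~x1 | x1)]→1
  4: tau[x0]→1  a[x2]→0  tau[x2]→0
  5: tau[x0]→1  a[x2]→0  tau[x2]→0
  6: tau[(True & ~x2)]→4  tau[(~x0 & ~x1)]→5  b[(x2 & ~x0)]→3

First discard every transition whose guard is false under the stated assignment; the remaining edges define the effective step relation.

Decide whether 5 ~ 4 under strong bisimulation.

Answer: BISIMILAR

Analysis:
Refine partition for ~:
  round 0: {{0,1,2,3,4,5,6}}
  round 1: {{0},{1},{2},{3,4,5},{6}}
  round 2: {{0},{1},{2},{3},{4,5},{6}}
stable after 3 split(s): 6 block(s)
class of 5: {4,5}; class of 4: {4,5}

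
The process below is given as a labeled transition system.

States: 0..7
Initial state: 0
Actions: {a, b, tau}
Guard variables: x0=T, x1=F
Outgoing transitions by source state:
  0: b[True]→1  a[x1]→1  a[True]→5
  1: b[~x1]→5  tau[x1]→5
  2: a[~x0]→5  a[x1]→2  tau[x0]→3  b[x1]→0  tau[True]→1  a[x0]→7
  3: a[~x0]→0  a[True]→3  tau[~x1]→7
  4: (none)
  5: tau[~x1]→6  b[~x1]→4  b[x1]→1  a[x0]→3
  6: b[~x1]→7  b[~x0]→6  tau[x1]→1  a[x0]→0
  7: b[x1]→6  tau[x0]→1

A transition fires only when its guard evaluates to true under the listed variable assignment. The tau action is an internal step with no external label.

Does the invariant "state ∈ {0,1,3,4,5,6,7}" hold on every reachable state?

Answer: INVARIANT HOLDS

Working:
Inv-set: {0,1,3,4,5,6,7}
Reachable = {0,1,3,4,5,6,7}
  0: safe
  1: safe
  3: safe
  4: safe
  5: safe
  6: safe
  7: safe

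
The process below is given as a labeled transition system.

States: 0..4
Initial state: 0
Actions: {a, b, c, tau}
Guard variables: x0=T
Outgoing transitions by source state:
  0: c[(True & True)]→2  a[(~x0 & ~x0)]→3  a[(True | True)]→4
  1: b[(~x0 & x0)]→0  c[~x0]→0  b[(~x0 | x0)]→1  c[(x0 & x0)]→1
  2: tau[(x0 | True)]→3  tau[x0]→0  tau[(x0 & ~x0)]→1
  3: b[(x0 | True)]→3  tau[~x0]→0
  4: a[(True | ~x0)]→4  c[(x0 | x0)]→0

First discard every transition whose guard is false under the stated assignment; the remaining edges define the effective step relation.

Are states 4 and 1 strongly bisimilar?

Answer: NOT BISIMILAR

Working:
Bisimulation quotient by refinement:
  P[0] = {{0,1,2,3,4}}
  P[1] = {{0,4},{1},{2},{3}}
  P[2] = {{0},{1},{2},{3},{4}}
5 equivalence class(es) (converged in 3)
[4]={4}  [1]={1}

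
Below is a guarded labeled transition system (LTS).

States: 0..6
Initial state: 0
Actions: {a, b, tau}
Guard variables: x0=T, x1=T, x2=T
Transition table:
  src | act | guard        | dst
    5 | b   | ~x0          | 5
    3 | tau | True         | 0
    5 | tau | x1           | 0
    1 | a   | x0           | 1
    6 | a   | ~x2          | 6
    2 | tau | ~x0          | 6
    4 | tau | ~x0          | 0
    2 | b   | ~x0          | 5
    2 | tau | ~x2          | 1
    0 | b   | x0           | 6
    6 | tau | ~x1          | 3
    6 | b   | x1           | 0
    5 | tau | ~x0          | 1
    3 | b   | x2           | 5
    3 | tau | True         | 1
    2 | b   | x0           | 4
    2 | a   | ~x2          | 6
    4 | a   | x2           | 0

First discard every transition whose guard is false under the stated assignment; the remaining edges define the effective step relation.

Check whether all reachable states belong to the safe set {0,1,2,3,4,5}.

Answer: INVARIANT VIOLATED at state 6

Working:
Allowed set {0,1,2,3,4,5}
Reachable = {0,6}
  0: safe
  6: outside
witness against invariant: b → 6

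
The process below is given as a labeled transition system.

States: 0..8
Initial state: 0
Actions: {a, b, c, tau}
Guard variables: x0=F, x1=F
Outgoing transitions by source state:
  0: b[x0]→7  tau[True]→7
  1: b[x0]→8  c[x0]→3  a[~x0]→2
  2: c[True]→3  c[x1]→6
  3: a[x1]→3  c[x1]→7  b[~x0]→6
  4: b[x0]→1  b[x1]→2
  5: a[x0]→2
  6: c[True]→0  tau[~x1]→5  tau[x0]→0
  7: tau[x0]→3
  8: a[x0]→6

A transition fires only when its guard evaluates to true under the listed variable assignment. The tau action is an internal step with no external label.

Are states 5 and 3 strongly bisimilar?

Refine partition for ~:
  round 0: {{0,1,2,3,4,5,6,7,8}}
  round 1: {{0},{1},{2},{3},{4,5,7,8},{6}}
6 equivalence class(es) (converged in 2)
class of 5: {4,5,7,8}; class of 3: {3}

Answer: NOT BISIMILAR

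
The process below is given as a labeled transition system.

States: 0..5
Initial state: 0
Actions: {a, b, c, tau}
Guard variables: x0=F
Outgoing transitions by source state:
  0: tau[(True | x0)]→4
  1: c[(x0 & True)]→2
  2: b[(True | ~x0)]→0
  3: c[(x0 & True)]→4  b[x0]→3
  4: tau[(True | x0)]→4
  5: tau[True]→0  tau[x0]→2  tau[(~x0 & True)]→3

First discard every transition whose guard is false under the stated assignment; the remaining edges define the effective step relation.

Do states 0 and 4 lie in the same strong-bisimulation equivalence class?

Compute ~ classes (split until stable):
  P[0] = {{0,1,2,3,4,5}}
  P[1] = {{0,4,5},{1,3},{2}}
  P[2] = {{0,4},{1,3},{2},{5}}
4 equivalence class(es) (converged in 3)
[0]={0,4}  [4]={0,4}

Answer: BISIMILAR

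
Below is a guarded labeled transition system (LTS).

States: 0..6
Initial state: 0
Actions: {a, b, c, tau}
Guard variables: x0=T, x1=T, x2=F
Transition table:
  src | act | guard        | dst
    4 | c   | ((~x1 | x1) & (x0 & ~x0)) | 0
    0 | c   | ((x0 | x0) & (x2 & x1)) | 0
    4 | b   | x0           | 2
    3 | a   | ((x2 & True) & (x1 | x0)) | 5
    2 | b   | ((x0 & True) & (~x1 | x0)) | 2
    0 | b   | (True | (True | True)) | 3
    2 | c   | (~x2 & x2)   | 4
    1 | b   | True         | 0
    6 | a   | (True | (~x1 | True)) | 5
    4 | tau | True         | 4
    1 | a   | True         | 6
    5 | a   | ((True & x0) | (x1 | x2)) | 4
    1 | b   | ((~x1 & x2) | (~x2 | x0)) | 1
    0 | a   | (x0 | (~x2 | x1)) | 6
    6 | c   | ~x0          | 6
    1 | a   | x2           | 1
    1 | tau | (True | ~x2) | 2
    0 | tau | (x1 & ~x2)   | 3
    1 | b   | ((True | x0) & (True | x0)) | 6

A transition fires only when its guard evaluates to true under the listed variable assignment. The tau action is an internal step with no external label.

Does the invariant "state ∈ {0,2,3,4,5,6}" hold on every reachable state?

Allowed set {0,2,3,4,5,6}
Reachable = {0,2,3,4,5,6}
  0: safe
  2: safe
  3: safe
  4: safe
  5: safe
  6: safe

Answer: INVARIANT HOLDS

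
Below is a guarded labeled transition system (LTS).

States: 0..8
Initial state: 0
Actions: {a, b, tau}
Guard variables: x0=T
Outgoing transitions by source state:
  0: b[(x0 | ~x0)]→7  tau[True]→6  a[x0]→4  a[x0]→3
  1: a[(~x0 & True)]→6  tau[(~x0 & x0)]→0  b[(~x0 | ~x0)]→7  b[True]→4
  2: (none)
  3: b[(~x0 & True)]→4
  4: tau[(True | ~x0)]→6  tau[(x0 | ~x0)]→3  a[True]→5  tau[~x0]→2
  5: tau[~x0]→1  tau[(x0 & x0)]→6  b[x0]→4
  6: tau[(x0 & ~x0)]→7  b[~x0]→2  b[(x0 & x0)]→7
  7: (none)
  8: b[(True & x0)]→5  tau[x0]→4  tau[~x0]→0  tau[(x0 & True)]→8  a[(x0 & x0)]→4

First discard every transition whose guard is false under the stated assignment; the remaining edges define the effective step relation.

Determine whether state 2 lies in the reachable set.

Answer: UNREACHABLE

Analysis:
15 transition(s) survive guard evaluation.
depth 0: {0}
depth 1: {3,4,6,7}  cumulative {0,3,4,6,7}
depth 2: {5}  cumulative {0,3,4,5,6,7}
Reach set: {0,3,4,5,6,7}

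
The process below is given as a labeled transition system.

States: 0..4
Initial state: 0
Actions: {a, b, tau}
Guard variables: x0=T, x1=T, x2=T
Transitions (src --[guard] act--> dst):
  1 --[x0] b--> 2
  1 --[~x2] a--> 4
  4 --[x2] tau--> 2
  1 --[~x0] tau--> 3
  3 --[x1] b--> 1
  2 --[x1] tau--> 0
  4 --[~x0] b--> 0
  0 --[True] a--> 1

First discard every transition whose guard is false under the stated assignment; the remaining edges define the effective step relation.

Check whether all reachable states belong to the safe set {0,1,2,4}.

Answer: INVARIANT HOLDS

Trace:
Inv-set: {0,1,2,4}
R = {0,1,2}
  0: ✓
  1: ✓
  2: ✓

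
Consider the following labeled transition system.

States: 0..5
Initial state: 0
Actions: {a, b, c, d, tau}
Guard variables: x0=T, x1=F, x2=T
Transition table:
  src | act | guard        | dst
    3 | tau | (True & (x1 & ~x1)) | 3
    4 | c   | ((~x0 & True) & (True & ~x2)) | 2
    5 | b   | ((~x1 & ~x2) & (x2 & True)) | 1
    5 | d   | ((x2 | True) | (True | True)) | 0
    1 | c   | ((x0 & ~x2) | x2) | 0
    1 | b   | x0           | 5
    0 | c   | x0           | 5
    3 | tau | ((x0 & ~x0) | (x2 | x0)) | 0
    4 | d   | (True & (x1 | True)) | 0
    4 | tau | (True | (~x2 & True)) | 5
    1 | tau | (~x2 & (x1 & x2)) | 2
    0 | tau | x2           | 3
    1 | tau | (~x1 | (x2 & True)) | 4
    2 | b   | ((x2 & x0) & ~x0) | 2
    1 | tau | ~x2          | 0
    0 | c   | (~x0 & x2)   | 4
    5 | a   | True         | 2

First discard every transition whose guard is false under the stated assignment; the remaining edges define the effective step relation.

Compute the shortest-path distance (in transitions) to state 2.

Answer: 2

Working:
Layered search for 2:
  L0 = {0}
  L1 = {3,5}
  L2 = {2}
depth(2)=2, e.g. c·a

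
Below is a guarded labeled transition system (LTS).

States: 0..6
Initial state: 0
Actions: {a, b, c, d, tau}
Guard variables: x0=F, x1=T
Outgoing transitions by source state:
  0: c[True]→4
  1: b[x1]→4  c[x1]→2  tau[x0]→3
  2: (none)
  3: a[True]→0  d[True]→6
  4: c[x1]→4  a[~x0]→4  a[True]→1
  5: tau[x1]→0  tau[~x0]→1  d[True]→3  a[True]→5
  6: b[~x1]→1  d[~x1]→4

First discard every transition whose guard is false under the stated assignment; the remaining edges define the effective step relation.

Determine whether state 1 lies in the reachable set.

Answer: REACHABLE

Analysis:
12 transition(s) survive guard evaluation.
depth 0: {0}
depth 1: {4}  now seen {0,4}
depth 2: {1}  now seen {0,1,4}
depth 3: {2}  now seen {0,1,2,4}
Reach set: {0,1,2,4}
trace reaching 1: c·a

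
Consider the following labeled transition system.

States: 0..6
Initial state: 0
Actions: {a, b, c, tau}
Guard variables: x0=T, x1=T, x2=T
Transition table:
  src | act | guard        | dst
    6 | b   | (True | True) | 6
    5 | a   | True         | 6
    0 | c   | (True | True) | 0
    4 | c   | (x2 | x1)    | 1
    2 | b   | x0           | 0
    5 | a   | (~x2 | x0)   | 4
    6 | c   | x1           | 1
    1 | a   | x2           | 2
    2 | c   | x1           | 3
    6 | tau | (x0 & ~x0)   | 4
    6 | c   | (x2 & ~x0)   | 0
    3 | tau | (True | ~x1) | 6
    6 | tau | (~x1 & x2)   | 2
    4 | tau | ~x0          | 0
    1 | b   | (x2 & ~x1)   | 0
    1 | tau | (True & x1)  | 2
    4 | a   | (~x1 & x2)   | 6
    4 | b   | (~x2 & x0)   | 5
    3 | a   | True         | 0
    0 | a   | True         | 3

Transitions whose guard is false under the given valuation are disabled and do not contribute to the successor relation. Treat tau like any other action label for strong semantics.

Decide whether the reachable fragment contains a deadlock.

Answer: DEADLOCK-FREE

Analysis:
Reach set: {0,1,2,3,6}
  0: a→3  c→0  [2 out]
  1: a→2  tau→2  [2 out]
  2: b→0  c→3  [2 out]
  3: a→0  tau→6  [2 out]
  6: b→6  c→1  [2 out]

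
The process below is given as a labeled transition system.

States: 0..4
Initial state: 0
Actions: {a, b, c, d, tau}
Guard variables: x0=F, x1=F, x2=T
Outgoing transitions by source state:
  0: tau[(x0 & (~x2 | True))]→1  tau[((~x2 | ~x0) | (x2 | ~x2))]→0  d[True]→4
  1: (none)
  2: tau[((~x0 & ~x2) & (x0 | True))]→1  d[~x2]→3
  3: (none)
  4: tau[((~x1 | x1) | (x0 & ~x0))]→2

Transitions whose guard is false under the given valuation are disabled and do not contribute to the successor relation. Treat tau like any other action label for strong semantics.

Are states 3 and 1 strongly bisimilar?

Bisimulation quotient by refinement:
  P[0] = {{0,1,2,3,4}}
  P[1] = {{0},{1,2,3},{4}}
stable after 2 split(s): 3 block(s)
[3]={1,2,3}  [1]={1,2,3}

Answer: BISIMILAR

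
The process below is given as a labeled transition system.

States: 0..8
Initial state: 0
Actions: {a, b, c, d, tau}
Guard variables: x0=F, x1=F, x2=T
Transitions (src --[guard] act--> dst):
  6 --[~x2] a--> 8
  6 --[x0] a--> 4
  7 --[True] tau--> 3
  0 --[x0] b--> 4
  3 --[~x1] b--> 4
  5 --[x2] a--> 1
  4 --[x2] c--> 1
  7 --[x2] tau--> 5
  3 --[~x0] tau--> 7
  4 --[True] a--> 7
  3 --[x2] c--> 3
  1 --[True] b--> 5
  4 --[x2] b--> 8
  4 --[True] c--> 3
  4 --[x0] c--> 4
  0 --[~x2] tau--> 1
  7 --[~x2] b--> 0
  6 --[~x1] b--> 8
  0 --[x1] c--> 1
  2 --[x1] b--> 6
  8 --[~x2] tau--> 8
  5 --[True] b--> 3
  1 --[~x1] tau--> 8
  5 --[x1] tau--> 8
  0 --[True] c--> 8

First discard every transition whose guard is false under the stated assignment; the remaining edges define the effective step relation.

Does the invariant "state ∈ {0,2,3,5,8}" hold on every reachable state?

Safe = {0,2,3,5,8}
Reachable = {0,8}
  0: ✓
  8: ✓

Answer: INVARIANT HOLDS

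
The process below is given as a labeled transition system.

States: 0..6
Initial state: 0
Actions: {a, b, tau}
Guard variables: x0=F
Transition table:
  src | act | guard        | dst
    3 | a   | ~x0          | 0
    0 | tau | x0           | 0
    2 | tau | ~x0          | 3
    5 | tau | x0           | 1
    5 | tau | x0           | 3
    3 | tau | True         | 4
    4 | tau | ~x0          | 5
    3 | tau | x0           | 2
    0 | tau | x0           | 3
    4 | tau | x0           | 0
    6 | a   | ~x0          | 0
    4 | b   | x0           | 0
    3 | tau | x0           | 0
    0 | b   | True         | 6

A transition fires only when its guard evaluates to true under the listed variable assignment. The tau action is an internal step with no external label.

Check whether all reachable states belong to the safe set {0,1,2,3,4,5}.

Inv-set: {0,1,2,3,4,5}
Reach set: {0,6}
  0: ok
  6: VIOLATES
counterexample path to 6: b

Answer: INVARIANT VIOLATED at state 6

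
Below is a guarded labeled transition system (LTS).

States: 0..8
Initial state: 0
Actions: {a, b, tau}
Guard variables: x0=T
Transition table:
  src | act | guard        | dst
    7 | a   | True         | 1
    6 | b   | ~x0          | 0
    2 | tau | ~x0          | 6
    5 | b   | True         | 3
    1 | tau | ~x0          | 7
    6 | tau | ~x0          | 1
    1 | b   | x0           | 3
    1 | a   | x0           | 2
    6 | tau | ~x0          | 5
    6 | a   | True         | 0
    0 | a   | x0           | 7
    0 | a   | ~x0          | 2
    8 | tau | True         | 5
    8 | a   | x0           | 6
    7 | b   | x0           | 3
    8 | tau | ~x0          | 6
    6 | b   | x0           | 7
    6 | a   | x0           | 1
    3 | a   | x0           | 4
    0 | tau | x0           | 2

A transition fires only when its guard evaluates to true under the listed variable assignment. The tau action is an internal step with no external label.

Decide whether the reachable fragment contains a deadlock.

R = {0,1,2,3,4,7}
  0: a→7  tau→2  [deg 2]
  1: a→2  b→3  [deg 2]
  2: ∅  [deadlock]
  3: a→4  [deg 1]
  4: ∅  [deadlock]
  7: a→1  b→3  [deg 2]
witness 2: tau

Answer: DEADLOCK at state 2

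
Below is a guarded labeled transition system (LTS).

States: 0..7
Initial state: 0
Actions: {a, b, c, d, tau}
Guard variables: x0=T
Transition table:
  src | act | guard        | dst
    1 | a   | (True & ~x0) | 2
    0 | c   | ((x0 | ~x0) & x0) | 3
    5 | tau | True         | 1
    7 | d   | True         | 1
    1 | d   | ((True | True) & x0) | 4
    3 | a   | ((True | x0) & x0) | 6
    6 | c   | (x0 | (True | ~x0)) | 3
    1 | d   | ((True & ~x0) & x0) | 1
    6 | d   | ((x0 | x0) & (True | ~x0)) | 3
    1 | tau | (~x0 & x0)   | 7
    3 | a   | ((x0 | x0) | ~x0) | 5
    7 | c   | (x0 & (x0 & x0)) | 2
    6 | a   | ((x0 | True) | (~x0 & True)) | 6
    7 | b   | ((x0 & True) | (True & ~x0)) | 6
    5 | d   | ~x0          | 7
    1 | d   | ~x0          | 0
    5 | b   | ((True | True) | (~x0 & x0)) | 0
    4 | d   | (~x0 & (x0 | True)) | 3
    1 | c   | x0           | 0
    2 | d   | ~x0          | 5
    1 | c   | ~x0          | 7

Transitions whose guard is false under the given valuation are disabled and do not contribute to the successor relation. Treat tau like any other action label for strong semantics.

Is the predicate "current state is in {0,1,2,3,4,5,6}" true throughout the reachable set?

Inv-set: {0,1,2,3,4,5,6}
R = {0,1,3,4,5,6}
  0: safe
  1: safe
  3: safe
  4: safe
  5: safe
  6: safe

Answer: INVARIANT HOLDS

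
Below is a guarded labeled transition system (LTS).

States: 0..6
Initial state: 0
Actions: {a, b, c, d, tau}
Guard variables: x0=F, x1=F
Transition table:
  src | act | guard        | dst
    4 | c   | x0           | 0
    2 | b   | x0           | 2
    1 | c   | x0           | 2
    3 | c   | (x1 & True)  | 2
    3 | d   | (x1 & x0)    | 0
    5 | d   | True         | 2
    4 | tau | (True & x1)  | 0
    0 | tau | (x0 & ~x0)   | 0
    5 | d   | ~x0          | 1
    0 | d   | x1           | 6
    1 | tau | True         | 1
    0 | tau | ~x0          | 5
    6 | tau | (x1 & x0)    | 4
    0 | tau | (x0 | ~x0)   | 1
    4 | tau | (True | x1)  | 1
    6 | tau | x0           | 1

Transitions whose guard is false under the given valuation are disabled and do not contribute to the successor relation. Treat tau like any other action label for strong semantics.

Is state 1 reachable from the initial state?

Answer: REACHABLE

Trace:
6 transition(s) survive guard evaluation.
L0 = {0}
L1 = {1,5}  cumulative {0,1,5}
L2 = {2}  cumulative {0,1,2,5}
Reachable = {0,1,2,5}
trace reaching 1: tau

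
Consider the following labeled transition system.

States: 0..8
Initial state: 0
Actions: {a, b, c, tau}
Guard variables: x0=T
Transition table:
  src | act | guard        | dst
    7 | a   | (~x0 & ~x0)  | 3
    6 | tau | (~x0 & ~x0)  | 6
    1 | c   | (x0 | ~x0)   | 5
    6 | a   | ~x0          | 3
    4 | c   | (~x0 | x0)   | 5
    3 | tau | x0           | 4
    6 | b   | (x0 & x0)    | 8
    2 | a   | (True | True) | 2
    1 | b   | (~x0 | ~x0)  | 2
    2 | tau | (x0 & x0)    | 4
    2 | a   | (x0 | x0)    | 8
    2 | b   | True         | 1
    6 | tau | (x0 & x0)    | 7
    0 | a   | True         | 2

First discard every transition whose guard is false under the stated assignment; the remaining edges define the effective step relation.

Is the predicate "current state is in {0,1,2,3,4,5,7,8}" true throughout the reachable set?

Answer: INVARIANT HOLDS

Working:
Safe = {0,1,2,3,4,5,7,8}
Reachable = {0,1,2,4,5,8}
  0: ✓
  1: ✓
  2: ✓
  4: ✓
  5: ✓
  8: ✓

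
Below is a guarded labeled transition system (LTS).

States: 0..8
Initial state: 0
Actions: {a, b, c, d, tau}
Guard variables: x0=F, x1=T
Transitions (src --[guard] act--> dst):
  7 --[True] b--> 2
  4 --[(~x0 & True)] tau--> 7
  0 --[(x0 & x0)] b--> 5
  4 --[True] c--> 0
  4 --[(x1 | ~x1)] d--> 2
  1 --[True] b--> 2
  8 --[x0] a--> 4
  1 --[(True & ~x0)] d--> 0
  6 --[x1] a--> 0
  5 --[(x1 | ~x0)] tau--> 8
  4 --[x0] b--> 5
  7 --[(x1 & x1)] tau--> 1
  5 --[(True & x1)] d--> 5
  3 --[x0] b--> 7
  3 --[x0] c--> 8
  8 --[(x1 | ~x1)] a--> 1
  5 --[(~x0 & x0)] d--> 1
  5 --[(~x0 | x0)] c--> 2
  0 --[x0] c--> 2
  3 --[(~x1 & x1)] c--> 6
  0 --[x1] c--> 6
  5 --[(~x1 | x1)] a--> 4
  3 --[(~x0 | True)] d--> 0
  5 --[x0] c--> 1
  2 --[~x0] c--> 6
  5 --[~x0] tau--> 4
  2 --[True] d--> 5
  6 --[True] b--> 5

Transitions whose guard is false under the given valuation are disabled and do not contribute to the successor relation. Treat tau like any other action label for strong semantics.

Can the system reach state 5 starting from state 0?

Answer: REACHABLE

Trace:
19 transition(s) survive guard evaluation.
L0 = {0}
L1 = {6}  cumulative {0,6}
L2 = {5}  cumulative {0,5,6}
L3 = {2,4,8}  cumulative {0,2,4,5,6,8}
L4 = {1,7}  cumulative {0,1,2,4,5,6,7,8}
Reach set: {0,1,2,4,5,6,7,8}
Path to 5: c·b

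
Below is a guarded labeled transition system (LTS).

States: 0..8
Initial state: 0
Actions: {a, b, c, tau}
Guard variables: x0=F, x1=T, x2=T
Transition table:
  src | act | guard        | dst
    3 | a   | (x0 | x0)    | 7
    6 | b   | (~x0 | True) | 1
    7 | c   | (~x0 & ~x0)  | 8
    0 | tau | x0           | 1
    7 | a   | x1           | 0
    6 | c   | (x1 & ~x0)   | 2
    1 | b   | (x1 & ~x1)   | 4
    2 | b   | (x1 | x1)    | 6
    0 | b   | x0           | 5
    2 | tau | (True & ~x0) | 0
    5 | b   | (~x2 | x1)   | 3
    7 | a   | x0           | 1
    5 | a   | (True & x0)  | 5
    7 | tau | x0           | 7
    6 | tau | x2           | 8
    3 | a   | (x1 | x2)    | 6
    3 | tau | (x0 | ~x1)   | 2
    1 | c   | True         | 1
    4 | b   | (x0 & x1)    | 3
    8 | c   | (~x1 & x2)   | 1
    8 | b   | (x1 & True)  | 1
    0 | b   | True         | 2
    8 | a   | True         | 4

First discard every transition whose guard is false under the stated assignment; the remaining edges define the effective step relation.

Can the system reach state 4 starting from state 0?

Answer: REACHABLE

Analysis:
Guard filter leaves 13 enabled edge(s).
L0 = {0}
L1 = {2}  now seen {0,2}
L2 = {6}  now seen {0,2,6}
L3 = {1,8}  now seen {0,1,2,6,8}
L4 = {4}  now seen {0,1,2,4,6,8}
Reach set: {0,1,2,4,6,8}
witness 4: b·b·tau·a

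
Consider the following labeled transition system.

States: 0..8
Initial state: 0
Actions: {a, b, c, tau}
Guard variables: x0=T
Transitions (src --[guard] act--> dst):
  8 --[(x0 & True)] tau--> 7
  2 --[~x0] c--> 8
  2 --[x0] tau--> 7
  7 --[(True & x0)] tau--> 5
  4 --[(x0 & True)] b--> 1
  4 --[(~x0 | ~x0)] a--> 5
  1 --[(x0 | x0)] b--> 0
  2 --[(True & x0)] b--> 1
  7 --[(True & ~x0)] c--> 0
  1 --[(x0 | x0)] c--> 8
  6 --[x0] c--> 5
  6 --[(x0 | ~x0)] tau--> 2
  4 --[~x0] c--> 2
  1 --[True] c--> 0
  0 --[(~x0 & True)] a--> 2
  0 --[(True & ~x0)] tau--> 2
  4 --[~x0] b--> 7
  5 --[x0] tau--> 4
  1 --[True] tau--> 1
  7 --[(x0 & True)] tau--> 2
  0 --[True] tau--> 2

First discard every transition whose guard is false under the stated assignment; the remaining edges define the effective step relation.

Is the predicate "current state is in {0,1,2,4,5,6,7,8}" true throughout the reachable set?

Answer: INVARIANT HOLDS

Analysis:
Safe = {0,1,2,4,5,6,7,8}
Reachable = {0,1,2,4,5,7,8}
  0: safe
  1: safe
  2: safe
  4: safe
  5: safe
  7: safe
  8: safe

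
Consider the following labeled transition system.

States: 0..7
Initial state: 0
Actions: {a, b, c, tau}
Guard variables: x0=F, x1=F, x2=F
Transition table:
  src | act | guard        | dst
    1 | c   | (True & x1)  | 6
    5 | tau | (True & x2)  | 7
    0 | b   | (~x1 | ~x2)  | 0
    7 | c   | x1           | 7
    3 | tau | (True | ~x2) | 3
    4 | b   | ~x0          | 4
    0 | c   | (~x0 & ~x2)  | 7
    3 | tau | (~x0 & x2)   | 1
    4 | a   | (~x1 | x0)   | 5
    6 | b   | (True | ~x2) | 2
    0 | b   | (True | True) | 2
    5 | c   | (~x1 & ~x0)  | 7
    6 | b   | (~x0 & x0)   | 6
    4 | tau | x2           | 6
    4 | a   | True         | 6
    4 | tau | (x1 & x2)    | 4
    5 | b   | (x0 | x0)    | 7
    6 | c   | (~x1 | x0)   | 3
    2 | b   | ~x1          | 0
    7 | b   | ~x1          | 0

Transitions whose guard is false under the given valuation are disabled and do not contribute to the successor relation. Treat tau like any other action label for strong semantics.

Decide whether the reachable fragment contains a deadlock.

Answer: DEADLOCK-FREE

Trace:
Reach set: {0,2,7}
  0: b→0  b→2  c→7  [3 exit(s)]
  2: b→0  [1 exit(s)]
  7: b→0  [1 exit(s)]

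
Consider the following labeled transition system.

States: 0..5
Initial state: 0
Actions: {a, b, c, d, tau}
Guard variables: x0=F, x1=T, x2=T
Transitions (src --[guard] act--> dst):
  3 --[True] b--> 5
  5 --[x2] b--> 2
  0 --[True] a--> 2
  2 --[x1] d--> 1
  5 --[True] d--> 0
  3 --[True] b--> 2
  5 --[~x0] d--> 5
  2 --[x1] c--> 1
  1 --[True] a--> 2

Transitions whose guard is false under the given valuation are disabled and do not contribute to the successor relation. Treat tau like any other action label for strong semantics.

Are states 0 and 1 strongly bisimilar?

Answer: BISIMILAR

Trace:
Bisimulation quotient by refinement:
  π0 = {{0,1,2,3,4,5}}
  π1 = {{0,1},{2},{3},{4},{5}}
5 equivalence class(es) (converged in 2)
0∈{0,1}, 1∈{0,1}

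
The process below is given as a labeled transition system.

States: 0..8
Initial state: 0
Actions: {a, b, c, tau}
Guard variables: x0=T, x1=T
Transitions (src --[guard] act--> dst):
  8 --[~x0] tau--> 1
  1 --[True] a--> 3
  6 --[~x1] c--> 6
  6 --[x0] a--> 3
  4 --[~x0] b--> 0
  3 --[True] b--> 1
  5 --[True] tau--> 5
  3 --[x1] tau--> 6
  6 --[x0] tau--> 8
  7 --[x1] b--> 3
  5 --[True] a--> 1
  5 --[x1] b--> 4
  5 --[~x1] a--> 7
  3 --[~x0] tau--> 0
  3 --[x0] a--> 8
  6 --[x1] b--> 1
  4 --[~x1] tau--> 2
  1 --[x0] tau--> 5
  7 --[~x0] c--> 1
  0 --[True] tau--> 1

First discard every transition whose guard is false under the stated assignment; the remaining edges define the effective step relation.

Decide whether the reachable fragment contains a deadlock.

Reach set: {0,1,3,4,5,6,8}
  0: tau→1  [1 out]
  1: a→3  tau→5  [2 out]
  3: a→8  b→1  tau→6  [3 out]
  4: ∅  [deadlock]
  5: a→1  b→4  tau→5  [3 out]
  6: a→3  b→1  tau→8  [3 out]
  8: ∅  [deadlock]
trace reaching 4: tau·tau·b

Answer: DEADLOCK at state 4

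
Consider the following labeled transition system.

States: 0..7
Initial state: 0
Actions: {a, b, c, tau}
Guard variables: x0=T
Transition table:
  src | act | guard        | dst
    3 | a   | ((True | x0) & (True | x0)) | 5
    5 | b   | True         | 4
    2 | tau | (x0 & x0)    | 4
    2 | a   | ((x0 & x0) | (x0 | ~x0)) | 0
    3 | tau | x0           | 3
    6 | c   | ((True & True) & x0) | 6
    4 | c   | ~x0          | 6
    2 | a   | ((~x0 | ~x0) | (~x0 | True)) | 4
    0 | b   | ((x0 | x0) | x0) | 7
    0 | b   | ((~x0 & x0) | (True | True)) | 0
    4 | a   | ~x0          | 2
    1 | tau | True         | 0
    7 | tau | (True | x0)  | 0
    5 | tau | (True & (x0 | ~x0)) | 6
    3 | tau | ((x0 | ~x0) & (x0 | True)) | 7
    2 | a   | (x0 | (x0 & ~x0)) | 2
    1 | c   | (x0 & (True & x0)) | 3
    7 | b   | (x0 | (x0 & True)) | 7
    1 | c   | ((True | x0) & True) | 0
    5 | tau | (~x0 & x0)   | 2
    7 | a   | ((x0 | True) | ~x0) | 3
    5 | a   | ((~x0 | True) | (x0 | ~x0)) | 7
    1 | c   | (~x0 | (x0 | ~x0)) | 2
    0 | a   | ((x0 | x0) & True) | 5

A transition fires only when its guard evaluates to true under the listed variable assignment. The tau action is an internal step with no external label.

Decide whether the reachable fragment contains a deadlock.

R = {0,3,4,5,6,7}
  0: a→5  b→0  b→7  [3 out]
  3: a→5  tau→3  tau→7  [3 out]
  4: ∅  [STUCK]
  5: a→7  b→4  tau→6  [3 out]
  6: c→6  [1 out]
  7: a→3  b→7  tau→0  [3 out]
witness 4: a·b

Answer: DEADLOCK at state 4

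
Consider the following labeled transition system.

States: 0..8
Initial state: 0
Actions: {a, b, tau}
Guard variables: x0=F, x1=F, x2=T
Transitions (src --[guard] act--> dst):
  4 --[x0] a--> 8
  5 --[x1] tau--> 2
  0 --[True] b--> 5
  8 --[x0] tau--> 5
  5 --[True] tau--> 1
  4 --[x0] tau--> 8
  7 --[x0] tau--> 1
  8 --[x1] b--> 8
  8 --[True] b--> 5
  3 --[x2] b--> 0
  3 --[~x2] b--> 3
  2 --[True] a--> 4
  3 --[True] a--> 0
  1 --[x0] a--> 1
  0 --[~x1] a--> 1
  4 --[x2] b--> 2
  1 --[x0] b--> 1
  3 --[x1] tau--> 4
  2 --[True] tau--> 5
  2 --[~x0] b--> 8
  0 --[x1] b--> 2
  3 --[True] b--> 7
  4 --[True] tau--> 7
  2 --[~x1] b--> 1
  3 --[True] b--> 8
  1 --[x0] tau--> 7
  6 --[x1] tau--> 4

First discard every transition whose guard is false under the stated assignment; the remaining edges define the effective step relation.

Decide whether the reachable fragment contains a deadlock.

Answer: DEADLOCK at state 1

Working:
Reachable = {0,1,5}
  0: a→1  b→5  [2 out]
  1: ∅  [STUCK]
  5: tau→1  [1 out]
Path to 1: a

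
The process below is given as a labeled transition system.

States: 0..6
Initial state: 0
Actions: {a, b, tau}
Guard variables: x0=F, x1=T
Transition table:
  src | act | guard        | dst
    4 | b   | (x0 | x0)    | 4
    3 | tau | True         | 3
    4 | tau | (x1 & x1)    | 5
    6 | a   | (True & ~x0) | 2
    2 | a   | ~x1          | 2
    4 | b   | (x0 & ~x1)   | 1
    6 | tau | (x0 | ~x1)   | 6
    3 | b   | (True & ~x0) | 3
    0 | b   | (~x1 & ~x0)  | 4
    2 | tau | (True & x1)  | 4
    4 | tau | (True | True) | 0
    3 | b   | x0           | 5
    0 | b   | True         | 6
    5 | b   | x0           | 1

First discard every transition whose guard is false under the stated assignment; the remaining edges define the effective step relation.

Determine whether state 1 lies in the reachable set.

Guard filter leaves 7 enabled edge(s).
L0 = {0}
L1 = {6}  cumulative {0,6}
L2 = {2}  cumulative {0,2,6}
L3 = {4}  cumulative {0,2,4,6}
L4 = {5}  cumulative {0,2,4,5,6}
R = {0,2,4,5,6}

Answer: UNREACHABLE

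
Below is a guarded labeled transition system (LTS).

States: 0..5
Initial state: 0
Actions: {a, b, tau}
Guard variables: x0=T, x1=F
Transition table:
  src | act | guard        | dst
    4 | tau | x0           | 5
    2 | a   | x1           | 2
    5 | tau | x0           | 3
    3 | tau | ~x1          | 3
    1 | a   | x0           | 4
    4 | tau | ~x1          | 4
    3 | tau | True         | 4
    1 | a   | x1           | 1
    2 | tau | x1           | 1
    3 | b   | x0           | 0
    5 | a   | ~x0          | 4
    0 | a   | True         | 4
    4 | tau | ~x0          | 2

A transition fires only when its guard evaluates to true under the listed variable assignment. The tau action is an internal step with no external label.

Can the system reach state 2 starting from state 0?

After dropping false guards: 8 live edges.
Layer 0: {0}
Layer 1: {4}  now seen {0,4}
Layer 2: {5}  now seen {0,4,5}
Layer 3: {3}  now seen {0,3,4,5}
Reachable = {0,3,4,5}

Answer: UNREACHABLE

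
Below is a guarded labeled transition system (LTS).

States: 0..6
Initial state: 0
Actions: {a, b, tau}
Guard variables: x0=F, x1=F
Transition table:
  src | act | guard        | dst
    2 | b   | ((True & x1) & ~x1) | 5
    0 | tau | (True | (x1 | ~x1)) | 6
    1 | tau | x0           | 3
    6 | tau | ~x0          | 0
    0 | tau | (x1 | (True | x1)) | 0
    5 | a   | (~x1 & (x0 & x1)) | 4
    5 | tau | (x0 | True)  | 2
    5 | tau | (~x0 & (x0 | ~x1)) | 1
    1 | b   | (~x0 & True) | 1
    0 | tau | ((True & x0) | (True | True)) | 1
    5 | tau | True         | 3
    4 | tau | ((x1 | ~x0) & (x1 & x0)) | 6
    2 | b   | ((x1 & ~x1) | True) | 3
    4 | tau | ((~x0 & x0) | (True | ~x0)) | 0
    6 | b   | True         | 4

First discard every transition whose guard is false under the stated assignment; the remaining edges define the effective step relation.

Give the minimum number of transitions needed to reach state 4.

Layered search for 4:
  L0 = {0}
  L1 = {1,6}
  L2 = {4}
4 enters at depth 2; path tau·b

Answer: 2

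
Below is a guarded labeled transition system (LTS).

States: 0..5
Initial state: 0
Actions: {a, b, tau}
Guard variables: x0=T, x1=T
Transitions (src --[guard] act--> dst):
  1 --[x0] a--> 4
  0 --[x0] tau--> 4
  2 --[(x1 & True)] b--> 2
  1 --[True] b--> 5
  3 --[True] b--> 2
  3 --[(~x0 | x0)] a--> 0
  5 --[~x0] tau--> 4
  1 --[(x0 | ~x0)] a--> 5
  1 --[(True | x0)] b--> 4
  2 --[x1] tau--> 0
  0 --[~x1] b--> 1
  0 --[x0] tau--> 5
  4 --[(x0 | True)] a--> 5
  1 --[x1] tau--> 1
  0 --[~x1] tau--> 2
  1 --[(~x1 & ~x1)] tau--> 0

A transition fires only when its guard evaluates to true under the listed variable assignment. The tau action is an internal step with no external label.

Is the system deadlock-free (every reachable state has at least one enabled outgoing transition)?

Answer: DEADLOCK at state 5

Analysis:
Reachable = {0,4,5}
  0: tau→4  tau→5  [2 exit(s)]
  4: a→5  [1 exit(s)]
  5: ∅  [STUCK]
Path to 5: tau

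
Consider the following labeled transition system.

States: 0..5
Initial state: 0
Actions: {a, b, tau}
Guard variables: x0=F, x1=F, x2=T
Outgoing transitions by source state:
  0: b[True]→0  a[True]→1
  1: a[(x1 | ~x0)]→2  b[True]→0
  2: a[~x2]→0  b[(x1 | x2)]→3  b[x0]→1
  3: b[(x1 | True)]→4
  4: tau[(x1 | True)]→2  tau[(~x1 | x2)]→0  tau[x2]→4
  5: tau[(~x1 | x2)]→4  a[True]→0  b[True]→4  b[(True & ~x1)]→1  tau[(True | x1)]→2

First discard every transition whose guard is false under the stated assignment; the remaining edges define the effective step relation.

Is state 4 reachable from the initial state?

14 transition(s) survive guard evaluation.
Layer 0: {0}
Layer 1: {1}  total {0,1}
Layer 2: {2}  total {0,1,2}
Layer 3: {3}  total {0,1,2,3}
Layer 4: {4}  total {0,1,2,3,4}
R = {0,1,2,3,4}
Path to 4: a·a·b·b

Answer: REACHABLE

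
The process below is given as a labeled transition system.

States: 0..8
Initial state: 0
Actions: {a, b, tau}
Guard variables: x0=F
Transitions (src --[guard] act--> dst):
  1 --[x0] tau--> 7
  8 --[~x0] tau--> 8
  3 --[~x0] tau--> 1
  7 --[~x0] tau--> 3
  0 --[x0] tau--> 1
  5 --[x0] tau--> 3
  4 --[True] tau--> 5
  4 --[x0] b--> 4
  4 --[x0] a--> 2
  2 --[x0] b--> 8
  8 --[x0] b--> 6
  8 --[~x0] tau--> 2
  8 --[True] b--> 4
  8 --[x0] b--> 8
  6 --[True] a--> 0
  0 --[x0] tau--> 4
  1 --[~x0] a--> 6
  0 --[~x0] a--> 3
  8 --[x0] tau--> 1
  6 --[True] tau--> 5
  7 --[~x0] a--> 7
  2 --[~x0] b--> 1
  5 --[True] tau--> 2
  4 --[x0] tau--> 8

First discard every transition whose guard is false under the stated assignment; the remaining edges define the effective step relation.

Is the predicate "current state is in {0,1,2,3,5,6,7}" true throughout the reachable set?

Answer: INVARIANT HOLDS

Analysis:
Allowed set {0,1,2,3,5,6,7}
R = {0,1,2,3,5,6}
  0: ✓
  1: ✓
  2: ✓
  3: ✓
  5: ✓
  6: ✓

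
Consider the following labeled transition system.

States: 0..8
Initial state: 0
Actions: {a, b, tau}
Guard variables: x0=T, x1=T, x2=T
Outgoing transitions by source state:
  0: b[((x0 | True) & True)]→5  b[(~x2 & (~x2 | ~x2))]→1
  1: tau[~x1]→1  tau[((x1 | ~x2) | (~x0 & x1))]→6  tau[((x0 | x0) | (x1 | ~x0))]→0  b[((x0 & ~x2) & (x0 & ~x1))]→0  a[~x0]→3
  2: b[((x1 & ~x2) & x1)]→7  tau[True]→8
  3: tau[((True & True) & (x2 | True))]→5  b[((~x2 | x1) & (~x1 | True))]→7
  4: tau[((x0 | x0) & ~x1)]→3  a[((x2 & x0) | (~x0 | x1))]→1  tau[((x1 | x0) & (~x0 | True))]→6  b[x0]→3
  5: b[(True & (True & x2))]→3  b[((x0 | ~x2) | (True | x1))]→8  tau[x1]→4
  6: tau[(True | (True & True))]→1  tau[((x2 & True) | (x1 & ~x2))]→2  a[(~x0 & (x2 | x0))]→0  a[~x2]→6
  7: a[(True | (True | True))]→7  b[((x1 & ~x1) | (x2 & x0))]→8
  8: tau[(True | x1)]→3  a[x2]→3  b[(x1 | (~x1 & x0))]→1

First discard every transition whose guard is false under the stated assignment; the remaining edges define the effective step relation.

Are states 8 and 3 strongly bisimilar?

Answer: NOT BISIMILAR

Analysis:
Refine partition for ~:
  round 0: {{0,1,2,3,4,5,6,7,8}}
  round 1: {{0},{1,2,6},{3,5},{4,8},{7}}
  round 2: {{0},{1},{2},{3},{4},{5},{6},{7},{8}}
stable after 3 split(s): 9 block(s)
8∈{8}, 3∈{3}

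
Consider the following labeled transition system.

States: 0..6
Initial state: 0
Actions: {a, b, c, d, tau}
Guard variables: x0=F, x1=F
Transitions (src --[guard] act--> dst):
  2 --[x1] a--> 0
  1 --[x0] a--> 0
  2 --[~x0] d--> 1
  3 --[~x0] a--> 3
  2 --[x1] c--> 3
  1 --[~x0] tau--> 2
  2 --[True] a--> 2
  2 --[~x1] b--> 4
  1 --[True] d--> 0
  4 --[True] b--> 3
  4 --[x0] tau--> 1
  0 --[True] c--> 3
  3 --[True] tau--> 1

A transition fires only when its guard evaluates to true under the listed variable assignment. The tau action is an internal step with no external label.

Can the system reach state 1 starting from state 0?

Guard filter leaves 9 enabled edge(s).
depth 0: {0}
depth 1: {3}  total {0,3}
depth 2: {1}  total {0,1,3}
depth 3: {2}  total {0,1,2,3}
depth 4: {4}  total {0,1,2,3,4}
Reachable = {0,1,2,3,4}
trace reaching 1: c·tau

Answer: REACHABLE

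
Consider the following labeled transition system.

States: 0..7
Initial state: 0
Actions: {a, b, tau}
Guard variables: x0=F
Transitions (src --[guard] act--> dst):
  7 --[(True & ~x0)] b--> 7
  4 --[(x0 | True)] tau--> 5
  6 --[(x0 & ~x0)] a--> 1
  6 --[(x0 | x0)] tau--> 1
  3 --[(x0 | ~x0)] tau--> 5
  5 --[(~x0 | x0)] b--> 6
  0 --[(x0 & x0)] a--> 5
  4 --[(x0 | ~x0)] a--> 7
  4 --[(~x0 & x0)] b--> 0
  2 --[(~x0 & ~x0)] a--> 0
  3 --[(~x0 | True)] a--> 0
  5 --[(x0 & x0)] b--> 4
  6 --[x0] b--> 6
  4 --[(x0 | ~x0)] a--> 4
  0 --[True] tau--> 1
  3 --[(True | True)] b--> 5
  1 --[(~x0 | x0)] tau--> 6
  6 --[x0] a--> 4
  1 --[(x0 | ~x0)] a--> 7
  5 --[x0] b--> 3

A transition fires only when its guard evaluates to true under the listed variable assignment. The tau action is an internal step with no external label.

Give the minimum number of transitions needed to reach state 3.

BFS to 3:
  depth 0: {0}
  depth 1: {1}
  depth 2: {6,7}
3 never appears.

Answer: UNREACHABLE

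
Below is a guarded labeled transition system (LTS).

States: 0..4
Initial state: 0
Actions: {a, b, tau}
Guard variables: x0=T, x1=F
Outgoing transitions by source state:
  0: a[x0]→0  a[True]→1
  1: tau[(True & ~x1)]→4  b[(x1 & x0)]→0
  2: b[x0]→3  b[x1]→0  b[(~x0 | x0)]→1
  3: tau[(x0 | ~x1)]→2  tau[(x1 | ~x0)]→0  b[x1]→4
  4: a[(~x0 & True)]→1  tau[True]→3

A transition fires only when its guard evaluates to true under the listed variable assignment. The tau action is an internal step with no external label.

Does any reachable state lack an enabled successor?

R = {0,1,2,3,4}
  0: a→0  a→1  [2 exit(s)]
  1: tau→4  [1 exit(s)]
  2: b→1  b→3  [2 exit(s)]
  3: tau→2  [1 exit(s)]
  4: tau→3  [1 exit(s)]

Answer: DEADLOCK-FREE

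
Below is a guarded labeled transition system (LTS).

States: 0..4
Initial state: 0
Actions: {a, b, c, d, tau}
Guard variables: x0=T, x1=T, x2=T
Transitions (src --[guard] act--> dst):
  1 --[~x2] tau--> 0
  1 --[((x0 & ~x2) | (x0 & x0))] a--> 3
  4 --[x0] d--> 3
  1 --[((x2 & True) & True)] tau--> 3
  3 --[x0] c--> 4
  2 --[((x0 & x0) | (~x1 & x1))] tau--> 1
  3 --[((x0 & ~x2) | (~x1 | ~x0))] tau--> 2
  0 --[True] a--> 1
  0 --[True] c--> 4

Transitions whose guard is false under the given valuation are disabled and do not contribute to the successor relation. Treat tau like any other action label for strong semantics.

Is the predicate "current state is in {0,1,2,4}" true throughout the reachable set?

Answer: INVARIANT VIOLATED at state 3

Trace:
Inv-set: {0,1,2,4}
Reach set: {0,1,3,4}
  0: ok
  1: ok
  3: VIOLATES
  4: ok
counterexample path to 3: a·a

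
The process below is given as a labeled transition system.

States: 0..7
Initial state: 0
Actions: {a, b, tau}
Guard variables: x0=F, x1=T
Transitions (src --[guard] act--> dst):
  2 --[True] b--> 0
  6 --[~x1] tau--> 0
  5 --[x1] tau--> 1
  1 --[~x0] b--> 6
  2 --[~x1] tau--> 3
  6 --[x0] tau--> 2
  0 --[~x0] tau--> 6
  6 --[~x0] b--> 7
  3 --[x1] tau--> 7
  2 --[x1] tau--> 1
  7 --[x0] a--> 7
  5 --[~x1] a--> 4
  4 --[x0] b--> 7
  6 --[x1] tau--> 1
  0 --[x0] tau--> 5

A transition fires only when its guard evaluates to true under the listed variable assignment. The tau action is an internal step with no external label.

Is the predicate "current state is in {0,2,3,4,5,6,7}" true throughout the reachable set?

Allowed set {0,2,3,4,5,6,7}
R = {0,1,6,7}
  0: ✓
  1: ✗ unsafe
  6: ✓
  7: ✓
witness against invariant: tau·tau → 1

Answer: INVARIANT VIOLATED at state 1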